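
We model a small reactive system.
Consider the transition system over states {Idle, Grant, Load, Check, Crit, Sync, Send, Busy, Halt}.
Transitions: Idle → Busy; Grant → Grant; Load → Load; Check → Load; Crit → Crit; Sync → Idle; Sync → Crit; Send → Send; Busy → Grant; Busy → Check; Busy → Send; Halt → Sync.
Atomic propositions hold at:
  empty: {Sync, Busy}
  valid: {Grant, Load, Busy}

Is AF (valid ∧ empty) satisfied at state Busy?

Yes

Sat(valid ∧ empty) = {Busy}
AF (valid ∧ empty): least fixpoint, start Z0 = {Busy}, add states with every successor in Z. Z1 = {Idle, Busy}; fixed.
Sat(AF (valid ∧ empty)) = {Idle, Busy}
Busy ∈ Sat(AF (valid ∧ empty)) = {Idle, Busy}, so the formula holds at Busy.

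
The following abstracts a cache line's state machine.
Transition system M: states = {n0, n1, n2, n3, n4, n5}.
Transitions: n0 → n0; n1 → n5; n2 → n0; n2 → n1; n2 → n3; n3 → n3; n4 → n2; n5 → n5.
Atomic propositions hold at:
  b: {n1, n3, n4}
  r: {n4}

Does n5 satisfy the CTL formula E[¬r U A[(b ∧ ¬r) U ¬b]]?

Yes

Sat(¬r) = {n0, n1, n2, n3, n5}
Sat(b ∧ ¬r) = {n1, n3}
Sat(¬b) = {n0, n2, n5}
A[(b ∧ ¬r) U ¬b]: least fixpoint, start Z0 = Sat(¬b) = {n0, n2, n5}, add states in Sat(b ∧ ¬r) with every successor in Z. Z1 = {n0, n1, n2, n5}; fixed.
Sat(A[(b ∧ ¬r) U ¬b]) = {n0, n1, n2, n5}
E[¬r U A[(b ∧ ¬r) U ¬b]]: least fixpoint, start Z0 = Sat(A[(b ∧ ¬r) U ¬b]) = {n0, n1, n2, n5}, add states in Sat(¬r) with some successor in Z. Already a fixed point.
Sat(E[¬r U A[(b ∧ ¬r) U ¬b]]) = {n0, n1, n2, n5}
n5 ∈ Sat(E[¬r U A[(b ∧ ¬r) U ¬b]]) = {n0, n1, n2, n5}, so the formula holds at n5.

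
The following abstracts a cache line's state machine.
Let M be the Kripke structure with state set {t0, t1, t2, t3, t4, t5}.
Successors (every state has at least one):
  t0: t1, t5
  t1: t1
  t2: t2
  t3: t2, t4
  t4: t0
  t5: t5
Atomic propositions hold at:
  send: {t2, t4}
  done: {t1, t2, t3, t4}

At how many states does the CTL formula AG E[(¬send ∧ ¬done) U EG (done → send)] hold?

Sat(¬send) = {t0, t1, t3, t5}
Sat(¬done) = {t0, t5}
Sat(¬send ∧ ¬done) = {t0, t5}
Sat(done → send) = {t0, t2, t4, t5}
EG (done → send): greatest fixpoint, start Z0 = {t0, t2, t4, t5}, keep only states in Sat with some successor in Z. Already a fixed point.
Sat(EG (done → send)) = {t0, t2, t4, t5}
E[(¬send ∧ ¬done) U EG (done → send)]: least fixpoint, start Z0 = Sat(EG (done → send)) = {t0, t2, t4, t5}, add states in Sat(¬send ∧ ¬done) with some successor in Z. Already a fixed point.
Sat(E[(¬send ∧ ¬done) U EG (done → send)]) = {t0, t2, t4, t5}
AG E[(¬send ∧ ¬done) U EG (done → send)]: greatest fixpoint, start Z0 = {t0, t2, t4, t5}, keep only states in Sat with every successor in Z. Z1 = {t2, t4, t5}; Z2 = {t2, t5}; fixed.
Sat(AG E[(¬send ∧ ¬done) U EG (done → send)]) = {t2, t5}
|Sat(AG E[(¬send ∧ ¬done) U EG (done → send)])| = |{t2, t5}| = 2.

2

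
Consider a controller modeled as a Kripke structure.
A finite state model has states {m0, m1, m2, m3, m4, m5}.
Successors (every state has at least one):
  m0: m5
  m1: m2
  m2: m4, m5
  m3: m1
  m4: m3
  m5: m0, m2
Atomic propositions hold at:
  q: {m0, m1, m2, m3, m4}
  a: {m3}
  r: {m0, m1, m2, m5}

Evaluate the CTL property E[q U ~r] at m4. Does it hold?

Sat(~r) = {m3, m4}
E[q U ~r]: least fixpoint, start Z0 = Sat(~r) = {m3, m4}, add states in Sat(q) with some successor in Z. Z1 = {m2, m3, m4}; Z2 = {m1, m2, m3, m4}; fixed.
Sat(E[q U ~r]) = {m1, m2, m3, m4}
m4 ∈ Sat(E[q U ~r]) = {m1, m2, m3, m4}, so the formula holds at m4.

Yes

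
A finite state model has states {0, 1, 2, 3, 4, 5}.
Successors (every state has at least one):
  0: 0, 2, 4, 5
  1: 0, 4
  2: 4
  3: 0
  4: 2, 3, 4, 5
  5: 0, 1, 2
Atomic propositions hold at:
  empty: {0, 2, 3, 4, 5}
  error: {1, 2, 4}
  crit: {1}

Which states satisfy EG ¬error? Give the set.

{0, 3, 5}

Sat(¬error) = {0, 3, 5}
EG ¬error: greatest fixpoint, start Z0 = {0, 3, 5}, keep only states in Sat with some successor in Z. Already a fixed point.
Sat(EG ¬error) = {0, 3, 5}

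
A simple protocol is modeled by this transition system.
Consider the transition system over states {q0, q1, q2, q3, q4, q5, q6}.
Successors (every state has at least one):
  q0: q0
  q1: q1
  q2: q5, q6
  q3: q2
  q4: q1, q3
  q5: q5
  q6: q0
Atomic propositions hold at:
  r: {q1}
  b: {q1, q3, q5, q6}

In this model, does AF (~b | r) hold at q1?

Yes

Sat(~b) = {q0, q2, q4}
Sat(~b | r) = {q0, q1, q2, q4}
AF (~b | r): least fixpoint, start Z0 = {q0, q1, q2, q4}, add states with every successor in Z. Z1 = {q0, q1, q2, q3, q4, q6}; fixed.
Sat(AF (~b | r)) = {q0, q1, q2, q3, q4, q6}
q1 ∈ Sat(AF (~b | r)) = {q0, q1, q2, q3, q4, q6}, so the formula holds at q1.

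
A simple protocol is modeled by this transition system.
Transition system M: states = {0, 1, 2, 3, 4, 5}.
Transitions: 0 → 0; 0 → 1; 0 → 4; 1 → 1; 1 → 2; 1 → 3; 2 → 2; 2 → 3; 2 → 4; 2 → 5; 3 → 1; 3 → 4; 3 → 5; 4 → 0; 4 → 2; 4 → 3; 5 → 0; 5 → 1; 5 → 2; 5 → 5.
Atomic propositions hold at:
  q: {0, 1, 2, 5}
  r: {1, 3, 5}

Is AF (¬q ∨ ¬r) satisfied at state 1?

Sat(¬q) = {3, 4}
Sat(¬r) = {0, 2, 4}
Sat(¬q ∨ ¬r) = {0, 2, 3, 4}
AF (¬q ∨ ¬r): least fixpoint, start Z0 = {0, 2, 3, 4}, add states with every successor in Z. Already a fixed point.
Sat(AF (¬q ∨ ¬r)) = {0, 2, 3, 4}
1 ∉ Sat(AF (¬q ∨ ¬r)) = {0, 2, 3, 4}, so the formula does not hold at 1.

No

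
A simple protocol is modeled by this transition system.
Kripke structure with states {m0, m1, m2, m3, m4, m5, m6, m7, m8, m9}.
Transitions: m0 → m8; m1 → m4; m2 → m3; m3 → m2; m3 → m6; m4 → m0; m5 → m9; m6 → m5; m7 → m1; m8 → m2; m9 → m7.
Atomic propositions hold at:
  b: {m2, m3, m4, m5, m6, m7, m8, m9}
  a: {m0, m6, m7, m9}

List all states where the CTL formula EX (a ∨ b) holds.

Sat(a ∨ b) = {m0, m2, m3, m4, m5, m6, m7, m8, m9}
Sat(EX (a ∨ b)) = {s : some successor in {m0, m2, m3, m4, m5, m6, m7, m8, m9}} = {m0, m1, m2, m3, m4, m5, m6, m8, m9}

{m0, m1, m2, m3, m4, m5, m6, m8, m9}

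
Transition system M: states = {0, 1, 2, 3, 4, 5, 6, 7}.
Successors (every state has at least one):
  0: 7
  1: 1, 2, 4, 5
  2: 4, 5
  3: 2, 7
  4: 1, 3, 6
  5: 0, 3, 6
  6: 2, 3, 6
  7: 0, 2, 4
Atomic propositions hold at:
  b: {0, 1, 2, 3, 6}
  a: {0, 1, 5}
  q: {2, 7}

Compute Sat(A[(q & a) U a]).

{0, 1, 5}

Sat(q & a) = ∅
A[(q & a) U a]: least fixpoint, start Z0 = Sat(a) = {0, 1, 5}, add states in Sat(q & a) with every successor in Z. Already a fixed point.
Sat(A[(q & a) U a]) = {0, 1, 5}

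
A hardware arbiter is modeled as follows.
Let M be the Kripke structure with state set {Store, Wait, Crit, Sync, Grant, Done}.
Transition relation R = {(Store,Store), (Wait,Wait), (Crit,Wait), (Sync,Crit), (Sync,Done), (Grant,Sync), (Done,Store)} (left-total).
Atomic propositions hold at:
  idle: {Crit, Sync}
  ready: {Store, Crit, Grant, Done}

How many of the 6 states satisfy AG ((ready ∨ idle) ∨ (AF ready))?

Sat(ready ∨ idle) = {Store, Crit, Sync, Grant, Done}
AF ready: least fixpoint, start Z0 = {Store, Crit, Grant, Done}, add states with every successor in Z. Z1 = {Store, Crit, Sync, Grant, Done}; fixed.
Sat(AF ready) = {Store, Crit, Sync, Grant, Done}
Sat((ready ∨ idle) ∨ (AF ready)) = {Store, Crit, Sync, Grant, Done}
AG ((ready ∨ idle) ∨ (AF ready)): greatest fixpoint, start Z0 = {Store, Crit, Sync, Grant, Done}, keep only states in Sat with every successor in Z. Z1 = {Store, Sync, Grant, Done}; Z2 = {Store, Grant, Done}; Z3 = {Store, Done}; fixed.
Sat(AG ((ready ∨ idle) ∨ (AF ready))) = {Store, Done}
|Sat(AG ((ready ∨ idle) ∨ (AF ready)))| = |{Store, Done}| = 2.

2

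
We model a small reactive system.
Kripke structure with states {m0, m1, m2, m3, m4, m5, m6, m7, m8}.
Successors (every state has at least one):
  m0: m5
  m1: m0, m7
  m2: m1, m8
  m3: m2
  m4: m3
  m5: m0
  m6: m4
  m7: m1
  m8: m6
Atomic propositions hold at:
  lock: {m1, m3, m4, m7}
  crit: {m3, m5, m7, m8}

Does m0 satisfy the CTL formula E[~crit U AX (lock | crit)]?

Sat(~crit) = {m0, m1, m2, m4, m6}
Sat(lock | crit) = {m1, m3, m4, m5, m7, m8}
Sat(AX (lock | crit)) = {s : every successor in {m1, m3, m4, m5, m7, m8}} = {m0, m2, m4, m6, m7}
E[~crit U AX (lock | crit)]: least fixpoint, start Z0 = Sat(AX (lock | crit)) = {m0, m2, m4, m6, m7}, add states in Sat(~crit) with some successor in Z. Z1 = {m0, m1, m2, m4, m6, m7}; fixed.
Sat(E[~crit U AX (lock | crit)]) = {m0, m1, m2, m4, m6, m7}
m0 ∈ Sat(E[~crit U AX (lock | crit)]) = {m0, m1, m2, m4, m6, m7}, so the formula holds at m0.

Yes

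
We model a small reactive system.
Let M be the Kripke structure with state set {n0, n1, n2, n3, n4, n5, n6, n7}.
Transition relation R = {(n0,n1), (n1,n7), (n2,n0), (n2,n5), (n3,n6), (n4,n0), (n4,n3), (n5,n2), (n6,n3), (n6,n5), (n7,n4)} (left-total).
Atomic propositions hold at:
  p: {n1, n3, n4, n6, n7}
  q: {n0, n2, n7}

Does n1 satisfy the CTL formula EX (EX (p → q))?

No

Sat(p → q) = {n0, n2, n5, n7}
Sat(EX (p → q)) = {s : some successor in {n0, n2, n5, n7}} = {n1, n2, n4, n5, n6}
Sat(EX (EX (p → q))) = {s : some successor in {n1, n2, n4, n5, n6}} = {n0, n2, n3, n5, n6, n7}
n1 ∉ Sat(EX (EX (p → q))) = {n0, n2, n3, n5, n6, n7}, so the formula does not hold at n1.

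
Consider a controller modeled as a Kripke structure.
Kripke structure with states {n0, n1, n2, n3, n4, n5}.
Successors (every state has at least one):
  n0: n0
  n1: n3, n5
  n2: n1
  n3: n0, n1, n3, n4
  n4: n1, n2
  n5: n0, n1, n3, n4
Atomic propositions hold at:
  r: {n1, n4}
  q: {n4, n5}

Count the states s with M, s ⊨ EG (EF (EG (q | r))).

5

Sat(q | r) = {n1, n4, n5}
EG (q | r): greatest fixpoint, start Z0 = {n1, n4, n5}, keep only states in Sat with some successor in Z. Already a fixed point.
Sat(EG (q | r)) = {n1, n4, n5}
EF (EG (q | r)): least fixpoint, start Z0 = {n1, n4, n5}, add states with some successor in Z. Z1 = {n1, n2, n3, n4, n5}; fixed.
Sat(EF (EG (q | r))) = {n1, n2, n3, n4, n5}
EG (EF (EG (q | r))): greatest fixpoint, start Z0 = {n1, n2, n3, n4, n5}, keep only states in Sat with some successor in Z. Already a fixed point.
Sat(EG (EF (EG (q | r)))) = {n1, n2, n3, n4, n5}
|Sat(EG (EF (EG (q | r))))| = |{n1, n2, n3, n4, n5}| = 5.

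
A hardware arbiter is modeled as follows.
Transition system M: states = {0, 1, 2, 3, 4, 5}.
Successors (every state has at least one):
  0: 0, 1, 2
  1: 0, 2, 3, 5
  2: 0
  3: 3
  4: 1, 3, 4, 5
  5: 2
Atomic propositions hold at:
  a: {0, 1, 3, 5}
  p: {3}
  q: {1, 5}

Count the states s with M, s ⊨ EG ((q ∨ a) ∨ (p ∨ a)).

3

Sat(q ∨ a) = {0, 1, 3, 5}
Sat(p ∨ a) = {0, 1, 3, 5}
Sat((q ∨ a) ∨ (p ∨ a)) = {0, 1, 3, 5}
EG ((q ∨ a) ∨ (p ∨ a)): greatest fixpoint, start Z0 = {0, 1, 3, 5}, keep only states in Sat with some successor in Z. Z1 = {0, 1, 3}; fixed.
Sat(EG ((q ∨ a) ∨ (p ∨ a))) = {0, 1, 3}
|Sat(EG ((q ∨ a) ∨ (p ∨ a)))| = |{0, 1, 3}| = 3.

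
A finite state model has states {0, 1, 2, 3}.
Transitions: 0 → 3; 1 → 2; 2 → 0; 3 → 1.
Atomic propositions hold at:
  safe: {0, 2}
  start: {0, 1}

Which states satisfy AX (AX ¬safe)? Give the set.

{0, 2}

Sat(¬safe) = {1, 3}
Sat(AX ¬safe) = {s : every successor in {1, 3}} = {0, 3}
Sat(AX (AX ¬safe)) = {s : every successor in {0, 3}} = {0, 2}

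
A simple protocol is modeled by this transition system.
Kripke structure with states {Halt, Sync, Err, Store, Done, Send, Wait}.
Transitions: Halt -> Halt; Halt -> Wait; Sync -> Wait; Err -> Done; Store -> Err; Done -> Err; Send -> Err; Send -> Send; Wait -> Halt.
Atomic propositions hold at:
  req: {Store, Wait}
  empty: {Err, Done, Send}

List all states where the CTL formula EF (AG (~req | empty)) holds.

Sat(~req) = {Halt, Sync, Err, Done, Send}
Sat(~req | empty) = {Halt, Sync, Err, Done, Send}
AG (~req | empty): greatest fixpoint, start Z0 = {Halt, Sync, Err, Done, Send}, keep only states in Sat with every successor in Z. Z1 = {Err, Done, Send}; fixed.
Sat(AG (~req | empty)) = {Err, Done, Send}
EF (AG (~req | empty)): least fixpoint, start Z0 = {Err, Done, Send}, add states with some successor in Z. Z1 = {Err, Store, Done, Send}; fixed.
Sat(EF (AG (~req | empty))) = {Err, Store, Done, Send}

{Err, Store, Done, Send}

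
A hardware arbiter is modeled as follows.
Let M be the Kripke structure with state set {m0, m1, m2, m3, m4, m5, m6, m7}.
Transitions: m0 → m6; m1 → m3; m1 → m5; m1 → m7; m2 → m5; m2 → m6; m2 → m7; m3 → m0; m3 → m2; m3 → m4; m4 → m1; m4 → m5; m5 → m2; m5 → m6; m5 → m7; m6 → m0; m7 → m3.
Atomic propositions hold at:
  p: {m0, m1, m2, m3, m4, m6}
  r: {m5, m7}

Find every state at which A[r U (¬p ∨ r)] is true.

Sat(¬p) = {m5, m7}
Sat(¬p ∨ r) = {m5, m7}
A[r U (¬p ∨ r)]: least fixpoint, start Z0 = Sat((¬p ∨ r)) = {m5, m7}, add states in Sat(r) with every successor in Z. Already a fixed point.
Sat(A[r U (¬p ∨ r)]) = {m5, m7}

{m5, m7}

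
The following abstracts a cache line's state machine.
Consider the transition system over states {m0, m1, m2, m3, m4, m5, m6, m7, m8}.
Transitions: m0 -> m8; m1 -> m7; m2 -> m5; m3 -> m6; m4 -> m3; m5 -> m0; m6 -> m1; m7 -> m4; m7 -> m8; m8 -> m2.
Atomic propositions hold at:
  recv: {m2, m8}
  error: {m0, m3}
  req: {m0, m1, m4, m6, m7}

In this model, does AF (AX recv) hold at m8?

Sat(AX recv) = {s : every successor in {m2, m8}} = {m0, m8}
AF (AX recv): least fixpoint, start Z0 = {m0, m8}, add states with every successor in Z. Z1 = {m0, m5, m8}; Z2 = {m0, m2, m5, m8}; fixed.
Sat(AF (AX recv)) = {m0, m2, m5, m8}
m8 ∈ Sat(AF (AX recv)) = {m0, m2, m5, m8}, so the formula holds at m8.

Yes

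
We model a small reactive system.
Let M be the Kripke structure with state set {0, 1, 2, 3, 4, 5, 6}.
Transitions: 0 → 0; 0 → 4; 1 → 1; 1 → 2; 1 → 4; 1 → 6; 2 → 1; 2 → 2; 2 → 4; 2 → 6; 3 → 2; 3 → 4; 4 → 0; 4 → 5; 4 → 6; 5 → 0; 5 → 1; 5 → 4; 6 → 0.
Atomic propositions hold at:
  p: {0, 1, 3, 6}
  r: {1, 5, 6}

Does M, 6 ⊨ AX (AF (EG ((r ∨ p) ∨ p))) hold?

Sat(r ∨ p) = {0, 1, 3, 5, 6}
Sat((r ∨ p) ∨ p) = {0, 1, 3, 5, 6}
EG ((r ∨ p) ∨ p): greatest fixpoint, start Z0 = {0, 1, 3, 5, 6}, keep only states in Sat with some successor in Z. Z1 = {0, 1, 5, 6}; fixed.
Sat(EG ((r ∨ p) ∨ p)) = {0, 1, 5, 6}
AF (EG ((r ∨ p) ∨ p)): least fixpoint, start Z0 = {0, 1, 5, 6}, add states with every successor in Z. Z1 = {0, 1, 4, 5, 6}; fixed.
Sat(AF (EG ((r ∨ p) ∨ p))) = {0, 1, 4, 5, 6}
Sat(AX (AF (EG ((r ∨ p) ∨ p)))) = {s : every successor in {0, 1, 4, 5, 6}} = {0, 4, 5, 6}
6 ∈ Sat(AX (AF (EG ((r ∨ p) ∨ p)))) = {0, 4, 5, 6}, so the formula holds at 6.

Yes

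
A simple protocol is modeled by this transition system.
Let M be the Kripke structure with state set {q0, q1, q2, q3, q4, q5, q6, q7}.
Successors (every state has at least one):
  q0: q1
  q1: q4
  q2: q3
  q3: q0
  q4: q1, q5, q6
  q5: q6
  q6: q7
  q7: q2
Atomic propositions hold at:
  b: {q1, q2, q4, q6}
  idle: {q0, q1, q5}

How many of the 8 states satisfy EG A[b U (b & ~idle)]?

2

Sat(~idle) = {q2, q3, q4, q6, q7}
Sat(b & ~idle) = {q2, q4, q6}
A[b U (b & ~idle)]: least fixpoint, start Z0 = Sat((b & ~idle)) = {q2, q4, q6}, add states in Sat(b) with every successor in Z. Z1 = {q1, q2, q4, q6}; fixed.
Sat(A[b U (b & ~idle)]) = {q1, q2, q4, q6}
EG A[b U (b & ~idle)]: greatest fixpoint, start Z0 = {q1, q2, q4, q6}, keep only states in Sat with some successor in Z. Z1 = {q1, q4}; fixed.
Sat(EG A[b U (b & ~idle)]) = {q1, q4}
|Sat(EG A[b U (b & ~idle)])| = |{q1, q4}| = 2.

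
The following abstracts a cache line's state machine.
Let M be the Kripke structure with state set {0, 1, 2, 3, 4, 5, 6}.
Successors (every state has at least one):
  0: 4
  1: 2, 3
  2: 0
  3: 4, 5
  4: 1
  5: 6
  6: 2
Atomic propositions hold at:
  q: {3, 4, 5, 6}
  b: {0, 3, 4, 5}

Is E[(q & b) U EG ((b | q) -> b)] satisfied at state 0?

Yes

Sat(q & b) = {3, 4, 5}
Sat(b | q) = {0, 3, 4, 5, 6}
Sat((b | q) -> b) = {0, 1, 2, 3, 4, 5}
EG ((b | q) -> b): greatest fixpoint, start Z0 = {0, 1, 2, 3, 4, 5}, keep only states in Sat with some successor in Z. Z1 = {0, 1, 2, 3, 4}; fixed.
Sat(EG ((b | q) -> b)) = {0, 1, 2, 3, 4}
E[(q & b) U EG ((b | q) -> b)]: least fixpoint, start Z0 = Sat(EG ((b | q) -> b)) = {0, 1, 2, 3, 4}, add states in Sat(q & b) with some successor in Z. Already a fixed point.
Sat(E[(q & b) U EG ((b | q) -> b)]) = {0, 1, 2, 3, 4}
0 ∈ Sat(E[(q & b) U EG ((b | q) -> b)]) = {0, 1, 2, 3, 4}, so the formula holds at 0.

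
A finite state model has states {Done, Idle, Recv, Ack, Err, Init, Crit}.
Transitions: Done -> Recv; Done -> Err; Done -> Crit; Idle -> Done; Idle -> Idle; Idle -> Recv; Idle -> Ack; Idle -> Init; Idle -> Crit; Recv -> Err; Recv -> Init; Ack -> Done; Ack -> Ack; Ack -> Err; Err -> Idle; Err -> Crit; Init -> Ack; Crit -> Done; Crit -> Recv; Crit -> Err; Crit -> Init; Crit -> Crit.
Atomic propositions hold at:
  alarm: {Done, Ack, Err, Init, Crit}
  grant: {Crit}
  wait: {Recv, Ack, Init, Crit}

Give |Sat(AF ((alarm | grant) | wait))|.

6

Sat(alarm | grant) = {Done, Ack, Err, Init, Crit}
Sat((alarm | grant) | wait) = {Done, Recv, Ack, Err, Init, Crit}
AF ((alarm | grant) | wait): least fixpoint, start Z0 = {Done, Recv, Ack, Err, Init, Crit}, add states with every successor in Z. Already a fixed point.
Sat(AF ((alarm | grant) | wait)) = {Done, Recv, Ack, Err, Init, Crit}
|Sat(AF ((alarm | grant) | wait))| = |{Done, Recv, Ack, Err, Init, Crit}| = 6.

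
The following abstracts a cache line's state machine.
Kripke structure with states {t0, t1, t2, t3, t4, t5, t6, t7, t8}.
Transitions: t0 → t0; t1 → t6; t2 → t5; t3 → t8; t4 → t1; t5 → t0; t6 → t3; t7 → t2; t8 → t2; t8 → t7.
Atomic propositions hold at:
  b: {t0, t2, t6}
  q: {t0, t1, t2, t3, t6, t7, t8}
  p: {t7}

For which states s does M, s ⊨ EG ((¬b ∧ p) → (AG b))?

Sat(¬b) = {t1, t3, t4, t5, t7, t8}
Sat(¬b ∧ p) = {t7}
AG b: greatest fixpoint, start Z0 = {t0, t2, t6}, keep only states in Sat with every successor in Z. Z1 = {t0}; fixed.
Sat(AG b) = {t0}
Sat((¬b ∧ p) → (AG b)) = {t0, t1, t2, t3, t4, t5, t6, t8}
EG ((¬b ∧ p) → (AG b)): greatest fixpoint, start Z0 = {t0, t1, t2, t3, t4, t5, t6, t8}, keep only states in Sat with some successor in Z. Already a fixed point.
Sat(EG ((¬b ∧ p) → (AG b))) = {t0, t1, t2, t3, t4, t5, t6, t8}

{t0, t1, t2, t3, t4, t5, t6, t8}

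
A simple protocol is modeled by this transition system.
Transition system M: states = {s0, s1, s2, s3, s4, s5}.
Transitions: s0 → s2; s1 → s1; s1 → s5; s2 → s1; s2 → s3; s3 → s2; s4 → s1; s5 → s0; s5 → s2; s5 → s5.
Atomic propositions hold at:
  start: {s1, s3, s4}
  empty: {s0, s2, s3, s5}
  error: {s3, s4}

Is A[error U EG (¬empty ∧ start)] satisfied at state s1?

Sat(¬empty) = {s1, s4}
Sat(¬empty ∧ start) = {s1, s4}
EG (¬empty ∧ start): greatest fixpoint, start Z0 = {s1, s4}, keep only states in Sat with some successor in Z. Already a fixed point.
Sat(EG (¬empty ∧ start)) = {s1, s4}
A[error U EG (¬empty ∧ start)]: least fixpoint, start Z0 = Sat(EG (¬empty ∧ start)) = {s1, s4}, add states in Sat(error) with every successor in Z. Already a fixed point.
Sat(A[error U EG (¬empty ∧ start)]) = {s1, s4}
s1 ∈ Sat(A[error U EG (¬empty ∧ start)]) = {s1, s4}, so the formula holds at s1.

Yes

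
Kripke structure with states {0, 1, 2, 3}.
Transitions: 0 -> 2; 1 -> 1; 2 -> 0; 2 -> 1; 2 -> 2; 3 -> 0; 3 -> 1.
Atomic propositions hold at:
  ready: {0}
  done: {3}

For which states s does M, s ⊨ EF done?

EF done: least fixpoint, start Z0 = {3}, add states with some successor in Z. Already a fixed point.
Sat(EF done) = {3}

{3}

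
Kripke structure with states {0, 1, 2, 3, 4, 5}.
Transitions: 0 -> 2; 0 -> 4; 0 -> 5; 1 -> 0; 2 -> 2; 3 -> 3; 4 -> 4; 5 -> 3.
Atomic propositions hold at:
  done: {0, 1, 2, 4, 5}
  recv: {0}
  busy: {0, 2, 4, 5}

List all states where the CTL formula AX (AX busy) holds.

{1, 2, 4}

Sat(AX busy) = {s : every successor in {0, 2, 4, 5}} = {0, 1, 2, 4}
Sat(AX (AX busy)) = {s : every successor in {0, 1, 2, 4}} = {1, 2, 4}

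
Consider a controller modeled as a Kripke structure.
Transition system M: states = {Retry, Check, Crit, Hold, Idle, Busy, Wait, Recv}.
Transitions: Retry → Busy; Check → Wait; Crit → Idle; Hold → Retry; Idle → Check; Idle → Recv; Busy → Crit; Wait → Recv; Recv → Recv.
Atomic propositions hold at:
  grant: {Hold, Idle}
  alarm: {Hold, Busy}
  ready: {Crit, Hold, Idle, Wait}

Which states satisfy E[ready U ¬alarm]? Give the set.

{Retry, Check, Crit, Hold, Idle, Wait, Recv}

Sat(¬alarm) = {Retry, Check, Crit, Idle, Wait, Recv}
E[ready U ¬alarm]: least fixpoint, start Z0 = Sat(¬alarm) = {Retry, Check, Crit, Idle, Wait, Recv}, add states in Sat(ready) with some successor in Z. Z1 = {Retry, Check, Crit, Hold, Idle, Wait, Recv}; fixed.
Sat(E[ready U ¬alarm]) = {Retry, Check, Crit, Hold, Idle, Wait, Recv}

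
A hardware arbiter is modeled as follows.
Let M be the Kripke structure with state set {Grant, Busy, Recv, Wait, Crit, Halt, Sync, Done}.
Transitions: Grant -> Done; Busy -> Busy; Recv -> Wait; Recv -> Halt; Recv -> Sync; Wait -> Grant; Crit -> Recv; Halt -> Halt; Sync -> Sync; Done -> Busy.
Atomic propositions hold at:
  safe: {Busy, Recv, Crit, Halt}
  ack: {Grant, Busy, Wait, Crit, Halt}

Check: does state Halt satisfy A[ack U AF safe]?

Yes

AF safe: least fixpoint, start Z0 = {Busy, Recv, Crit, Halt}, add states with every successor in Z. Z1 = {Busy, Recv, Crit, Halt, Done}; Z2 = {Grant, Busy, Recv, Crit, Halt, Done}; Z3 = {Grant, Busy, Recv, Wait, Crit, Halt, Done}; fixed.
Sat(AF safe) = {Grant, Busy, Recv, Wait, Crit, Halt, Done}
A[ack U AF safe]: least fixpoint, start Z0 = Sat(AF safe) = {Grant, Busy, Recv, Wait, Crit, Halt, Done}, add states in Sat(ack) with every successor in Z. Already a fixed point.
Sat(A[ack U AF safe]) = {Grant, Busy, Recv, Wait, Crit, Halt, Done}
Halt ∈ Sat(A[ack U AF safe]) = {Grant, Busy, Recv, Wait, Crit, Halt, Done}, so the formula holds at Halt.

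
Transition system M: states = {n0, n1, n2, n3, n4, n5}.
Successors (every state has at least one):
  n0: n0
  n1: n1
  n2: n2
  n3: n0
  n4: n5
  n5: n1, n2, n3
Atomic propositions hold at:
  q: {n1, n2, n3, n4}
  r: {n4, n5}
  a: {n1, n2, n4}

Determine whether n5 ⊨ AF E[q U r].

Yes

E[q U r]: least fixpoint, start Z0 = Sat(r) = {n4, n5}, add states in Sat(q) with some successor in Z. Already a fixed point.
Sat(E[q U r]) = {n4, n5}
AF E[q U r]: least fixpoint, start Z0 = {n4, n5}, add states with every successor in Z. Already a fixed point.
Sat(AF E[q U r]) = {n4, n5}
n5 ∈ Sat(AF E[q U r]) = {n4, n5}, so the formula holds at n5.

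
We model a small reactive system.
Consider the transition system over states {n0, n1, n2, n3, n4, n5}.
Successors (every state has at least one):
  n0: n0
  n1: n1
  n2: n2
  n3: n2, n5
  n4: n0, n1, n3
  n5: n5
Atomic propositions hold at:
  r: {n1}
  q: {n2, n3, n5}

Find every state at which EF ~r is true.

{n0, n2, n3, n4, n5}

Sat(~r) = {n0, n2, n3, n4, n5}
EF ~r: least fixpoint, start Z0 = {n0, n2, n3, n4, n5}, add states with some successor in Z. Already a fixed point.
Sat(EF ~r) = {n0, n2, n3, n4, n5}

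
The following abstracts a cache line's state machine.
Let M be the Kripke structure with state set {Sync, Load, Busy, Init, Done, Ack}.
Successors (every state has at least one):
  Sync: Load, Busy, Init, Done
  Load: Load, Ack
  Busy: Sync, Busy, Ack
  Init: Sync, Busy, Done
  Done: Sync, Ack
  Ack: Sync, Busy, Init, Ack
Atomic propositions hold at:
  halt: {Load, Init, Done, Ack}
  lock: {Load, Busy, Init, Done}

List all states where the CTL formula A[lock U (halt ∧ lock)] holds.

{Load, Init, Done}

Sat(halt ∧ lock) = {Load, Init, Done}
A[lock U (halt ∧ lock)]: least fixpoint, start Z0 = Sat((halt ∧ lock)) = {Load, Init, Done}, add states in Sat(lock) with every successor in Z. Already a fixed point.
Sat(A[lock U (halt ∧ lock)]) = {Load, Init, Done}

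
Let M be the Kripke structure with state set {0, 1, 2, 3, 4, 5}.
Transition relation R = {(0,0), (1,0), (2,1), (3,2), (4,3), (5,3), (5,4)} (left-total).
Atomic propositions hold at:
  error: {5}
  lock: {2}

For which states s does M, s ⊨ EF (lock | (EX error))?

Sat(EX error) = {s : some successor in {5}} = ∅
Sat(lock | (EX error)) = {2}
EF (lock | (EX error)): least fixpoint, start Z0 = {2}, add states with some successor in Z. Z1 = {2, 3}; Z2 = {2, 3, 4, 5}; fixed.
Sat(EF (lock | (EX error))) = {2, 3, 4, 5}

{2, 3, 4, 5}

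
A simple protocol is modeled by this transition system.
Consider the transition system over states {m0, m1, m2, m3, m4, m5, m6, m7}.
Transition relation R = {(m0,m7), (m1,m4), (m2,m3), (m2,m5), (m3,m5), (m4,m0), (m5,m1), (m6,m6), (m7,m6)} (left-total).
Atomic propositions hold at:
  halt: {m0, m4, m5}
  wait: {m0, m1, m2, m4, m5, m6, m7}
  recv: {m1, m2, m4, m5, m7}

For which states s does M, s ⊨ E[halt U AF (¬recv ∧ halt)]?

Sat(¬recv) = {m0, m3, m6}
Sat(¬recv ∧ halt) = {m0}
AF (¬recv ∧ halt): least fixpoint, start Z0 = {m0}, add states with every successor in Z. Z1 = {m0, m4}; Z2 = {m0, m1, m4}; Z3 = {m0, m1, m4, m5}; Z4 = {m0, m1, m3, m4, m5}; Z5 = {m0, m1, m2, m3, m4, m5}; fixed.
Sat(AF (¬recv ∧ halt)) = {m0, m1, m2, m3, m4, m5}
E[halt U AF (¬recv ∧ halt)]: least fixpoint, start Z0 = Sat(AF (¬recv ∧ halt)) = {m0, m1, m2, m3, m4, m5}, add states in Sat(halt) with some successor in Z. Already a fixed point.
Sat(E[halt U AF (¬recv ∧ halt)]) = {m0, m1, m2, m3, m4, m5}

{m0, m1, m2, m3, m4, m5}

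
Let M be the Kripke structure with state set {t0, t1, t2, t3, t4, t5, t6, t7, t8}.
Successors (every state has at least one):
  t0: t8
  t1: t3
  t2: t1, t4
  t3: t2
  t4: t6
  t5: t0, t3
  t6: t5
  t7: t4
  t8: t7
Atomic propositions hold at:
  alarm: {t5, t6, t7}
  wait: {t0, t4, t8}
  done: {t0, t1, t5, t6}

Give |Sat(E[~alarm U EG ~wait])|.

6

Sat(~alarm) = {t0, t1, t2, t3, t4, t8}
Sat(~wait) = {t1, t2, t3, t5, t6, t7}
EG ~wait: greatest fixpoint, start Z0 = {t1, t2, t3, t5, t6, t7}, keep only states in Sat with some successor in Z. Z1 = {t1, t2, t3, t5, t6}; fixed.
Sat(EG ~wait) = {t1, t2, t3, t5, t6}
E[~alarm U EG ~wait]: least fixpoint, start Z0 = Sat(EG ~wait) = {t1, t2, t3, t5, t6}, add states in Sat(~alarm) with some successor in Z. Z1 = {t1, t2, t3, t4, t5, t6}; fixed.
Sat(E[~alarm U EG ~wait]) = {t1, t2, t3, t4, t5, t6}
|Sat(E[~alarm U EG ~wait])| = |{t1, t2, t3, t4, t5, t6}| = 6.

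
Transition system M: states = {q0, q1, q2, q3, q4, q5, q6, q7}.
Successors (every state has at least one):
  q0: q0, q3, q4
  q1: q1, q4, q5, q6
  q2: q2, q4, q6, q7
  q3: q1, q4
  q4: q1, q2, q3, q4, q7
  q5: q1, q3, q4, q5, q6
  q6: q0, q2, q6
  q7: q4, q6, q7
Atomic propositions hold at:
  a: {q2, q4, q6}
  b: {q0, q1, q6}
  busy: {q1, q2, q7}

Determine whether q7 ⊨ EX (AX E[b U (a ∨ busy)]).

Sat(a ∨ busy) = {q1, q2, q4, q6, q7}
E[b U (a ∨ busy)]: least fixpoint, start Z0 = Sat((a ∨ busy)) = {q1, q2, q4, q6, q7}, add states in Sat(b) with some successor in Z. Z1 = {q0, q1, q2, q4, q6, q7}; fixed.
Sat(E[b U (a ∨ busy)]) = {q0, q1, q2, q4, q6, q7}
Sat(AX E[b U (a ∨ busy)]) = {s : every successor in {q0, q1, q2, q4, q6, q7}} = {q2, q3, q6, q7}
Sat(EX (AX E[b U (a ∨ busy)])) = {s : some successor in {q2, q3, q6, q7}} = {q0, q1, q2, q4, q5, q6, q7}
q7 ∈ Sat(EX (AX E[b U (a ∨ busy)])) = {q0, q1, q2, q4, q5, q6, q7}, so the formula holds at q7.

Yes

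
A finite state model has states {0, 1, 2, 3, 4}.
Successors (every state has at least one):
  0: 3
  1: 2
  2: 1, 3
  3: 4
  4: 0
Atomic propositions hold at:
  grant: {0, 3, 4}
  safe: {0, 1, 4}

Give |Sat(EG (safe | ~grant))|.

Sat(~grant) = {1, 2}
Sat(safe | ~grant) = {0, 1, 2, 4}
EG (safe | ~grant): greatest fixpoint, start Z0 = {0, 1, 2, 4}, keep only states in Sat with some successor in Z. Z1 = {1, 2, 4}; Z2 = {1, 2}; fixed.
Sat(EG (safe | ~grant)) = {1, 2}
|Sat(EG (safe | ~grant))| = |{1, 2}| = 2.

2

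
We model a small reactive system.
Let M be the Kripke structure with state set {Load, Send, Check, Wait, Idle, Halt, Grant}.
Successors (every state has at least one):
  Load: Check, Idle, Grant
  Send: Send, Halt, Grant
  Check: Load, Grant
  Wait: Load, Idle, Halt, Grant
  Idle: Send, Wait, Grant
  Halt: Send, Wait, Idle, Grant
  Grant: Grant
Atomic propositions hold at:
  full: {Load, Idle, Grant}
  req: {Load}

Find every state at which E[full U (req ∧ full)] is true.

Sat(req ∧ full) = {Load}
E[full U (req ∧ full)]: least fixpoint, start Z0 = Sat((req ∧ full)) = {Load}, add states in Sat(full) with some successor in Z. Already a fixed point.
Sat(E[full U (req ∧ full)]) = {Load}

{Load}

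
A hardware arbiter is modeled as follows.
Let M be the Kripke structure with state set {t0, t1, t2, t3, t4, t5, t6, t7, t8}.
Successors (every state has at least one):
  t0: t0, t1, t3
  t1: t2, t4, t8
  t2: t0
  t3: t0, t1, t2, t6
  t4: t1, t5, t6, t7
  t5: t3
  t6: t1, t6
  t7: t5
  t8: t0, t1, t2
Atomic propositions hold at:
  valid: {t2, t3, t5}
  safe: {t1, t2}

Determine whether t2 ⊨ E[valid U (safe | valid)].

Yes

Sat(safe | valid) = {t1, t2, t3, t5}
E[valid U (safe | valid)]: least fixpoint, start Z0 = Sat((safe | valid)) = {t1, t2, t3, t5}, add states in Sat(valid) with some successor in Z. Already a fixed point.
Sat(E[valid U (safe | valid)]) = {t1, t2, t3, t5}
t2 ∈ Sat(E[valid U (safe | valid)]) = {t1, t2, t3, t5}, so the formula holds at t2.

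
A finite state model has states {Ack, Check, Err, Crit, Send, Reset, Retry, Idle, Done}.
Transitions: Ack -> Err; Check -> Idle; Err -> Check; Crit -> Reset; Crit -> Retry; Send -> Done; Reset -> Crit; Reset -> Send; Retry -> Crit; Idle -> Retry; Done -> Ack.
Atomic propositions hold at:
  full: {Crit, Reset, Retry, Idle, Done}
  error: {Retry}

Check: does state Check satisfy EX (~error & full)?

Sat(~error) = {Ack, Check, Err, Crit, Send, Reset, Idle, Done}
Sat(~error & full) = {Crit, Reset, Idle, Done}
Sat(EX (~error & full)) = {s : some successor in {Crit, Reset, Idle, Done}} = {Check, Crit, Send, Reset, Retry}
Check ∈ Sat(EX (~error & full)) = {Check, Crit, Send, Reset, Retry}, so the formula holds at Check.

Yes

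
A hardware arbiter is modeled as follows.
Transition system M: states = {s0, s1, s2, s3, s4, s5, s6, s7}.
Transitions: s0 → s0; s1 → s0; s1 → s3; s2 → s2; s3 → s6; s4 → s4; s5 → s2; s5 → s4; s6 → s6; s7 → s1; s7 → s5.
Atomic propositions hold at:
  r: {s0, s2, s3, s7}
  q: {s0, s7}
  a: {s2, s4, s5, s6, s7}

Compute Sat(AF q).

{s0, s7}

AF q: least fixpoint, start Z0 = {s0, s7}, add states with every successor in Z. Already a fixed point.
Sat(AF q) = {s0, s7}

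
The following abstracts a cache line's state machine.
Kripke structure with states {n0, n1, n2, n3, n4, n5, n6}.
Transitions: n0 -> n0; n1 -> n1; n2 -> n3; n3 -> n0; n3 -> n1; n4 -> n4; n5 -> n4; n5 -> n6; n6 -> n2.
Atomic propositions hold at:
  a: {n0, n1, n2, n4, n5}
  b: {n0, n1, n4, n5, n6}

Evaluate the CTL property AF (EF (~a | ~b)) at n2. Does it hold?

Yes

Sat(~a) = {n3, n6}
Sat(~b) = {n2, n3}
Sat(~a | ~b) = {n2, n3, n6}
EF (~a | ~b): least fixpoint, start Z0 = {n2, n3, n6}, add states with some successor in Z. Z1 = {n2, n3, n5, n6}; fixed.
Sat(EF (~a | ~b)) = {n2, n3, n5, n6}
AF (EF (~a | ~b)): least fixpoint, start Z0 = {n2, n3, n5, n6}, add states with every successor in Z. Already a fixed point.
Sat(AF (EF (~a | ~b))) = {n2, n3, n5, n6}
n2 ∈ Sat(AF (EF (~a | ~b))) = {n2, n3, n5, n6}, so the formula holds at n2.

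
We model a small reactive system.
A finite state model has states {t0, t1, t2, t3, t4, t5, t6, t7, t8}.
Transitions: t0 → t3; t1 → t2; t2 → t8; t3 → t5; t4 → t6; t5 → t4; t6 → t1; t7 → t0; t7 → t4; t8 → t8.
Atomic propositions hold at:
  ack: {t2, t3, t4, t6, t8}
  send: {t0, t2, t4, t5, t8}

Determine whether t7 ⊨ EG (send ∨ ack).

Sat(send ∨ ack) = {t0, t2, t3, t4, t5, t6, t8}
EG (send ∨ ack): greatest fixpoint, start Z0 = {t0, t2, t3, t4, t5, t6, t8}, keep only states in Sat with some successor in Z. Z1 = {t0, t2, t3, t4, t5, t8}; Z2 = {t0, t2, t3, t5, t8}; Z3 = {t0, t2, t3, t8}; Z4 = {t0, t2, t8}; Z5 = {t2, t8}; fixed.
Sat(EG (send ∨ ack)) = {t2, t8}
t7 ∉ Sat(EG (send ∨ ack)) = {t2, t8}, so the formula does not hold at t7.

No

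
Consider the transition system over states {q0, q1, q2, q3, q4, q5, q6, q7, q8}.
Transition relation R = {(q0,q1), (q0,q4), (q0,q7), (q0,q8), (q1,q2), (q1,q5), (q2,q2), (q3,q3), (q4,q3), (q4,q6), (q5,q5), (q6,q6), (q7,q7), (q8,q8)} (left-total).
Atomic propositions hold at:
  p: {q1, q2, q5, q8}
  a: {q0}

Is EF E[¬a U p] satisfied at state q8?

Yes

Sat(¬a) = {q1, q2, q3, q4, q5, q6, q7, q8}
E[¬a U p]: least fixpoint, start Z0 = Sat(p) = {q1, q2, q5, q8}, add states in Sat(¬a) with some successor in Z. Already a fixed point.
Sat(E[¬a U p]) = {q1, q2, q5, q8}
EF E[¬a U p]: least fixpoint, start Z0 = {q1, q2, q5, q8}, add states with some successor in Z. Z1 = {q0, q1, q2, q5, q8}; fixed.
Sat(EF E[¬a U p]) = {q0, q1, q2, q5, q8}
q8 ∈ Sat(EF E[¬a U p]) = {q0, q1, q2, q5, q8}, so the formula holds at q8.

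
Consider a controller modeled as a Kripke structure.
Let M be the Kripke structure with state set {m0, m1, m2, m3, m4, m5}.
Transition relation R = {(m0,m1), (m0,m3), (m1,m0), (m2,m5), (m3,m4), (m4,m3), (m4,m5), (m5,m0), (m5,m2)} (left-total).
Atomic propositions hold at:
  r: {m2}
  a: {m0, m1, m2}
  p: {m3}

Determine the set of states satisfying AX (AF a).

{m1, m2, m5}

AF a: least fixpoint, start Z0 = {m0, m1, m2}, add states with every successor in Z. Z1 = {m0, m1, m2, m5}; fixed.
Sat(AF a) = {m0, m1, m2, m5}
Sat(AX (AF a)) = {s : every successor in {m0, m1, m2, m5}} = {m1, m2, m5}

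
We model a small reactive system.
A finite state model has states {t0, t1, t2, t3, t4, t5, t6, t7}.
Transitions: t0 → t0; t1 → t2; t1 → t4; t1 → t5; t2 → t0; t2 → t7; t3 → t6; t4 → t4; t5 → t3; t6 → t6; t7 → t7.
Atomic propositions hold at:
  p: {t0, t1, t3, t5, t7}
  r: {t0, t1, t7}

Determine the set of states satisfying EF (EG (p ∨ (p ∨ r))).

Sat(p ∨ r) = {t0, t1, t3, t5, t7}
Sat(p ∨ (p ∨ r)) = {t0, t1, t3, t5, t7}
EG (p ∨ (p ∨ r)): greatest fixpoint, start Z0 = {t0, t1, t3, t5, t7}, keep only states in Sat with some successor in Z. Z1 = {t0, t1, t5, t7}; Z2 = {t0, t1, t7}; Z3 = {t0, t7}; fixed.
Sat(EG (p ∨ (p ∨ r))) = {t0, t7}
EF (EG (p ∨ (p ∨ r))): least fixpoint, start Z0 = {t0, t7}, add states with some successor in Z. Z1 = {t0, t2, t7}; Z2 = {t0, t1, t2, t7}; fixed.
Sat(EF (EG (p ∨ (p ∨ r)))) = {t0, t1, t2, t7}

{t0, t1, t2, t7}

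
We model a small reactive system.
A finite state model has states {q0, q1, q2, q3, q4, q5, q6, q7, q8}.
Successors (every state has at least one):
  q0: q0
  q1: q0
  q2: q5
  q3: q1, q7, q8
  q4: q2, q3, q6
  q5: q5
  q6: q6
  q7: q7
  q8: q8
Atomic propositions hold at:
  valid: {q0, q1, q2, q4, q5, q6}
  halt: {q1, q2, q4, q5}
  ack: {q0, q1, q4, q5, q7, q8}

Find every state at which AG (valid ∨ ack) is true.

{q0, q1, q2, q5, q6, q7, q8}

Sat(valid ∨ ack) = {q0, q1, q2, q4, q5, q6, q7, q8}
AG (valid ∨ ack): greatest fixpoint, start Z0 = {q0, q1, q2, q4, q5, q6, q7, q8}, keep only states in Sat with every successor in Z. Z1 = {q0, q1, q2, q5, q6, q7, q8}; fixed.
Sat(AG (valid ∨ ack)) = {q0, q1, q2, q5, q6, q7, q8}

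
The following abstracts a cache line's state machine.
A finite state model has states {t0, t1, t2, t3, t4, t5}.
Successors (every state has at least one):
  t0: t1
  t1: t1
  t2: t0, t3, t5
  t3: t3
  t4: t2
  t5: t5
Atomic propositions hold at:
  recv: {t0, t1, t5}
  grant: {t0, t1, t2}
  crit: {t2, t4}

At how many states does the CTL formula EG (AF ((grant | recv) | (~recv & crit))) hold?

5

Sat(grant | recv) = {t0, t1, t2, t5}
Sat(~recv) = {t2, t3, t4}
Sat(~recv & crit) = {t2, t4}
Sat((grant | recv) | (~recv & crit)) = {t0, t1, t2, t4, t5}
AF ((grant | recv) | (~recv & crit)): least fixpoint, start Z0 = {t0, t1, t2, t4, t5}, add states with every successor in Z. Already a fixed point.
Sat(AF ((grant | recv) | (~recv & crit))) = {t0, t1, t2, t4, t5}
EG (AF ((grant | recv) | (~recv & crit))): greatest fixpoint, start Z0 = {t0, t1, t2, t4, t5}, keep only states in Sat with some successor in Z. Already a fixed point.
Sat(EG (AF ((grant | recv) | (~recv & crit)))) = {t0, t1, t2, t4, t5}
|Sat(EG (AF ((grant | recv) | (~recv & crit))))| = |{t0, t1, t2, t4, t5}| = 5.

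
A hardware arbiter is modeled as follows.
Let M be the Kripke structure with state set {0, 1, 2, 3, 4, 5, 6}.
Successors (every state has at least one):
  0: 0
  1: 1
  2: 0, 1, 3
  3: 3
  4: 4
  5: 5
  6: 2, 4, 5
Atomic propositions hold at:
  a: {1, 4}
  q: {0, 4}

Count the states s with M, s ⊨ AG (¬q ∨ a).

4

Sat(¬q) = {1, 2, 3, 5, 6}
Sat(¬q ∨ a) = {1, 2, 3, 4, 5, 6}
AG (¬q ∨ a): greatest fixpoint, start Z0 = {1, 2, 3, 4, 5, 6}, keep only states in Sat with every successor in Z. Z1 = {1, 3, 4, 5, 6}; Z2 = {1, 3, 4, 5}; fixed.
Sat(AG (¬q ∨ a)) = {1, 3, 4, 5}
|Sat(AG (¬q ∨ a))| = |{1, 3, 4, 5}| = 4.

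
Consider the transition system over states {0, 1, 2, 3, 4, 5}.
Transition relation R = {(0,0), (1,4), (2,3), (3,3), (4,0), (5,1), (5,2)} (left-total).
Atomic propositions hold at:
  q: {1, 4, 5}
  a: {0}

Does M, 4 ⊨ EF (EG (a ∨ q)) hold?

Sat(a ∨ q) = {0, 1, 4, 5}
EG (a ∨ q): greatest fixpoint, start Z0 = {0, 1, 4, 5}, keep only states in Sat with some successor in Z. Already a fixed point.
Sat(EG (a ∨ q)) = {0, 1, 4, 5}
EF (EG (a ∨ q)): least fixpoint, start Z0 = {0, 1, 4, 5}, add states with some successor in Z. Already a fixed point.
Sat(EF (EG (a ∨ q))) = {0, 1, 4, 5}
4 ∈ Sat(EF (EG (a ∨ q))) = {0, 1, 4, 5}, so the formula holds at 4.

Yes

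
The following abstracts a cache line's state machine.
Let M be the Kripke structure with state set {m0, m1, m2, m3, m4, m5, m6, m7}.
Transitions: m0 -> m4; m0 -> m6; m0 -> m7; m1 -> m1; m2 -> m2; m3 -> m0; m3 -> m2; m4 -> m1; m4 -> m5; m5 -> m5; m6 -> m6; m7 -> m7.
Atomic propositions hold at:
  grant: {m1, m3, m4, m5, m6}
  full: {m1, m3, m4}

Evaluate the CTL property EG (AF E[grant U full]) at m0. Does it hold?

No

E[grant U full]: least fixpoint, start Z0 = Sat(full) = {m1, m3, m4}, add states in Sat(grant) with some successor in Z. Already a fixed point.
Sat(E[grant U full]) = {m1, m3, m4}
AF E[grant U full]: least fixpoint, start Z0 = {m1, m3, m4}, add states with every successor in Z. Already a fixed point.
Sat(AF E[grant U full]) = {m1, m3, m4}
EG (AF E[grant U full]): greatest fixpoint, start Z0 = {m1, m3, m4}, keep only states in Sat with some successor in Z. Z1 = {m1, m4}; fixed.
Sat(EG (AF E[grant U full])) = {m1, m4}
m0 ∉ Sat(EG (AF E[grant U full])) = {m1, m4}, so the formula does not hold at m0.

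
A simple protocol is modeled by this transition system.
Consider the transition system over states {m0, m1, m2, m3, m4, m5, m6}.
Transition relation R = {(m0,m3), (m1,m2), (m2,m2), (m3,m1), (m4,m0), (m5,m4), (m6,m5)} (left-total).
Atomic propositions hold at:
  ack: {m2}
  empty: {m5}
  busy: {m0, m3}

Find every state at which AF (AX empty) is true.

Sat(AX empty) = {s : every successor in {m5}} = {m6}
AF (AX empty): least fixpoint, start Z0 = {m6}, add states with every successor in Z. Already a fixed point.
Sat(AF (AX empty)) = {m6}

{m6}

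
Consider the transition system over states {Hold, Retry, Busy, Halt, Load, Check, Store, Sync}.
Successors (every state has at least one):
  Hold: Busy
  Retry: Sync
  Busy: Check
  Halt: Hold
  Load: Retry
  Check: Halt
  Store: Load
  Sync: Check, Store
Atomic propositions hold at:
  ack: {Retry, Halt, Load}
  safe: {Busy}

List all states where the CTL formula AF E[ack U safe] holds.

{Hold, Busy, Halt, Check}

E[ack U safe]: least fixpoint, start Z0 = Sat(safe) = {Busy}, add states in Sat(ack) with some successor in Z. Already a fixed point.
Sat(E[ack U safe]) = {Busy}
AF E[ack U safe]: least fixpoint, start Z0 = {Busy}, add states with every successor in Z. Z1 = {Hold, Busy}; Z2 = {Hold, Busy, Halt}; Z3 = {Hold, Busy, Halt, Check}; fixed.
Sat(AF E[ack U safe]) = {Hold, Busy, Halt, Check}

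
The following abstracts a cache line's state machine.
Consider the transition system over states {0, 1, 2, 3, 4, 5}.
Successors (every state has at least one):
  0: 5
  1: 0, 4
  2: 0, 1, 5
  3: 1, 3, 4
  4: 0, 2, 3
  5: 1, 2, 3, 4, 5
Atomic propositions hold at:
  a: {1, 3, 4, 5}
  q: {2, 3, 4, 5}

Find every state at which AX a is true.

Sat(AX a) = {s : every successor in {1, 3, 4, 5}} = {0, 3}

{0, 3}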